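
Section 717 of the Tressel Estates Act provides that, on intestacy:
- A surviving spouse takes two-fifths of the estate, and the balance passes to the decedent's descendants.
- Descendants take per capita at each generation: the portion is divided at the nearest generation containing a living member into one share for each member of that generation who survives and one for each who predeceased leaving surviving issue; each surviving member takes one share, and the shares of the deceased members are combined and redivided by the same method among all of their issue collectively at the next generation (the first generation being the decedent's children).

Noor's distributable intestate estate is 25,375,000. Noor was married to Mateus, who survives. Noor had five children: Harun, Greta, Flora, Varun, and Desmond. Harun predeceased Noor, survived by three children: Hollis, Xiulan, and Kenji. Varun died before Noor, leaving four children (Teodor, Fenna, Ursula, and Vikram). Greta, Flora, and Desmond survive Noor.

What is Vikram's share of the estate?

Mateus takes two-fifths of 25,375,000 = 10,150,000. The remaining 15,225,000 passes to the descendants.
The descendants' portion (15,225,000) is divided at the children's generation into 5 shares of 3,045,000. Greta, Flora, and Desmond each take 3,045,000. The 2 shares of the deceased (Harun and Varun) are combined into a pool of 6,090,000.
That pool (6,090,000) is divided at the grandchildren's generation equally among Hollis, Xiulan, Kenji, Teodor, Fenna, Ursula, and Vikram: 870,000 each.

Vikram receives 870,000.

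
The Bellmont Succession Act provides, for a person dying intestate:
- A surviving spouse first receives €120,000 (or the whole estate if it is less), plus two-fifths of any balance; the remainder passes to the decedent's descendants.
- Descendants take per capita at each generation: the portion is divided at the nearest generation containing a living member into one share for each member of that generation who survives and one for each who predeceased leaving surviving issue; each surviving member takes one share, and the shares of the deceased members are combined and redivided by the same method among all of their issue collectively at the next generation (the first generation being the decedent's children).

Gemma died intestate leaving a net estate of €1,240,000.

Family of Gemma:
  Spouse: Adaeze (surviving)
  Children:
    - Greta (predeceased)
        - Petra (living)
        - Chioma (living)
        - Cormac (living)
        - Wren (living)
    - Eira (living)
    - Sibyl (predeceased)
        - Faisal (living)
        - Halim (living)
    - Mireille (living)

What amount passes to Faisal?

Faisal receives €56,000.

Adaeze first takes €120,000, leaving a balance of €1,120,000. Adaeze then takes two-fifths of the balance (€448,000), for a total of €568,000. The remaining €672,000 passes to the descendants.
The descendants' portion (€672,000) is divided at the children's generation into 4 shares of €168,000. Eira and Mireille each take €168,000. The 2 shares of the deceased (Greta and Sibyl) are combined into a pool of €336,000.
That pool (€336,000) is divided at the grandchildren's generation equally among Petra, Chioma, Cormac, Wren, Faisal, and Halim: €56,000 each.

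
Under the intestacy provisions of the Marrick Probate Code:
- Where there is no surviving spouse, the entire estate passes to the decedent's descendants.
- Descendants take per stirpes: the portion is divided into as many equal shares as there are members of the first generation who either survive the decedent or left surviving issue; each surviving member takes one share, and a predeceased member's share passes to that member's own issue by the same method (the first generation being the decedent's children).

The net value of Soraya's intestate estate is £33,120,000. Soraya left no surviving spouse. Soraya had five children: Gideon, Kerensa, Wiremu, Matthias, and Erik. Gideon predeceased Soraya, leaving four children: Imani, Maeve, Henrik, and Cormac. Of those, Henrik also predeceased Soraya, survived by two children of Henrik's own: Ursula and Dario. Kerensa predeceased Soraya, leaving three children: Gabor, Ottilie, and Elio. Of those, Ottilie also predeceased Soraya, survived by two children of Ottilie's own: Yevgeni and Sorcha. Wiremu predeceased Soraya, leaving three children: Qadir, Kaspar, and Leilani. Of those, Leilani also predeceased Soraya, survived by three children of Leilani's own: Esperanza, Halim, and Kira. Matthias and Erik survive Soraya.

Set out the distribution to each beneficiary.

The entire £33,120,000 passes to the descendants.
That amount (£33,120,000) is divided into 5 shares of £6,624,000: Matthias and Erik each take £6,624,000; Gideon's £6,624,000 share passes to Gideon's issue; Kerensa's £6,624,000 share passes to Kerensa's issue; Wiremu's £6,624,000 share passes to Wiremu's issue.
Gideon's share (£6,624,000) is divided into 4 shares of £1,656,000: Imani, Maeve, and Cormac each take £1,656,000; Henrik's £1,656,000 share passes to Henrik's issue.
Henrik's share (£1,656,000) is divided into 2 shares of £828,000: Ursula and Dario each take £828,000.
Kerensa's share (£6,624,000) is divided into 3 shares of £2,208,000: Gabor and Elio each take £2,208,000; Ottilie's £2,208,000 share passes to Ottilie's issue.
Ottilie's share (£2,208,000) is divided into 2 shares of £1,104,000: Yevgeni and Sorcha each take £1,104,000.
Wiremu's share (£6,624,000) is divided into 3 shares of £2,208,000: Qadir and Kaspar each take £2,208,000; Leilani's £2,208,000 share passes to Leilani's issue.
Leilani's share (£2,208,000) is divided into 3 shares of £736,000: Esperanza, Halim, and Kira each take £736,000.

Imani: £1,656,000; Maeve: £1,656,000; Ursula: £828,000; Dario: £828,000; Cormac: £1,656,000; Gabor: £2,208,000; Yevgeni: £1,104,000; Sorcha: £1,104,000; Elio: £2,208,000; Qadir: £2,208,000; Kaspar: £2,208,000; Esperanza: £736,000; Halim: £736,000; Kira: £736,000; Matthias: £6,624,000; Erik: £6,624,000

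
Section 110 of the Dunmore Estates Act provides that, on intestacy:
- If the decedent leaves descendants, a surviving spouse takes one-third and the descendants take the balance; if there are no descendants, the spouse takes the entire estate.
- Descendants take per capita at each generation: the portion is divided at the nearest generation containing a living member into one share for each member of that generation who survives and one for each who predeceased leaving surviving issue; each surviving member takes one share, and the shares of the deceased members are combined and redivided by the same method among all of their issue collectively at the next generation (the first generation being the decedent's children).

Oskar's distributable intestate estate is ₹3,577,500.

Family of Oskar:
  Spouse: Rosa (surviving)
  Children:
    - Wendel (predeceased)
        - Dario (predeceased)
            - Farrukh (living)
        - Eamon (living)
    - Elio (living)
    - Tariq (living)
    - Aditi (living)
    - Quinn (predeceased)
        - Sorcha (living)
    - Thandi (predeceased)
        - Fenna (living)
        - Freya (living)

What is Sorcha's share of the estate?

Rosa takes one-third of ₹3,577,500 = ₹1,192,500. The remaining ₹2,385,000 passes to the descendants.
The descendants' portion (₹2,385,000) is divided at the children's generation into 6 shares of ₹397,500. Elio, Tariq, and Aditi each take ₹397,500. The 3 shares of the deceased (Wendel, Quinn, and Thandi) are combined into a pool of ₹1,192,500.
That pool (₹1,192,500) is divided at the grandchildren's generation into 5 shares of ₹238,500. Eamon, Sorcha, Fenna, and Freya each take ₹238,500. The remaining share for the deceased Dario (₹238,500) is carried to the next generation.
That pool (₹238,500) passes entirely to Farrukh, the sole taker at the great-grandchildren's generation.

Sorcha receives ₹238,500.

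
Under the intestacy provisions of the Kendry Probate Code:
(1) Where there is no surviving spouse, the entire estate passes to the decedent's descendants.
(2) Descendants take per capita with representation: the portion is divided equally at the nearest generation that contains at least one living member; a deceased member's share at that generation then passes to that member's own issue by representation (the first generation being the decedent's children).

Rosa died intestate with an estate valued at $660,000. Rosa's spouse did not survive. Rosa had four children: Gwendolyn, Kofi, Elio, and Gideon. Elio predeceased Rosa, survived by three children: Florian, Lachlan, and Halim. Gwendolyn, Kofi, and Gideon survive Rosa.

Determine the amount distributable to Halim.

The entire $660,000 passes to the descendants.
That amount ($660,000) is divided into 4 shares of $165,000: Gwendolyn, Kofi, and Gideon each take $165,000; Elio's $165,000 share passes to Elio's issue.
Elio's share ($165,000) is divided into 3 shares of $55,000: Florian, Lachlan, and Halim each take $55,000.

Halim receives $55,000.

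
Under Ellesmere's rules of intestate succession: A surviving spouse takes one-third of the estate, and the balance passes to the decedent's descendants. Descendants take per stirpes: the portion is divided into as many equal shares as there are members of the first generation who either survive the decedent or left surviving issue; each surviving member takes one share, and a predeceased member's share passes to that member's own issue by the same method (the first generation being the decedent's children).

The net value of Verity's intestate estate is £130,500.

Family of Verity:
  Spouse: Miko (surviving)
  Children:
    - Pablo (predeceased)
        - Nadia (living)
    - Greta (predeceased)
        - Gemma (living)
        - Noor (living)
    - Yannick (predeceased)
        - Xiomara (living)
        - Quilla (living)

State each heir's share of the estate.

Miko: £43,500; Nadia: £29,000; Gemma: £14,500; Noor: £14,500; Xiomara: £14,500; Quilla: £14,500

Miko takes one-third of £130,500 = £43,500. The remaining £87,000 passes to the descendants.
The descendants' portion (£87,000) is divided into 3 shares of £29,000: Pablo's £29,000 share passes to Pablo's issue; Greta's £29,000 share passes to Greta's issue; Yannick's £29,000 share passes to Yannick's issue.
Pablo's share (£29,000) passes entirely to Nadia.
Greta's share (£29,000) is divided into 2 shares of £14,500: Gemma and Noor each take £14,500.
Yannick's share (£29,000) is divided into 2 shares of £14,500: Xiomara and Quilla each take £14,500.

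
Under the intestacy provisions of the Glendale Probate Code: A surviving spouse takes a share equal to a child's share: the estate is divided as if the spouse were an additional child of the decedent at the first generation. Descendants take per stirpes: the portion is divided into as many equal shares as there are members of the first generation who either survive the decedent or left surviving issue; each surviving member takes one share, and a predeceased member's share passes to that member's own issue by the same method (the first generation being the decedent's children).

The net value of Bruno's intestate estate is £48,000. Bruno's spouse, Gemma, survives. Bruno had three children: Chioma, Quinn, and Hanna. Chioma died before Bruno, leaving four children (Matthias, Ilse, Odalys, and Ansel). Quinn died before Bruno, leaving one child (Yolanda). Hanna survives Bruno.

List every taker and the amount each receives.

Gemma: £12,000; Matthias: £3,000; Ilse: £3,000; Odalys: £3,000; Ansel: £3,000; Yolanda: £12,000; Hanna: £12,000

The spouse counts as an additional share at the children's level, so there are 4 primary shares of £12,000. Gemma takes one such share (£12,000).
The children's combined portion (£36,000) is divided into 3 shares of £12,000: Hanna takes £12,000; Chioma's £12,000 share passes to Chioma's issue; Quinn's £12,000 share passes to Quinn's issue.
Chioma's share (£12,000) is divided into 4 shares of £3,000: Matthias, Ilse, Odalys, and Ansel each take £3,000.
Quinn's share (£12,000) passes entirely to Yolanda.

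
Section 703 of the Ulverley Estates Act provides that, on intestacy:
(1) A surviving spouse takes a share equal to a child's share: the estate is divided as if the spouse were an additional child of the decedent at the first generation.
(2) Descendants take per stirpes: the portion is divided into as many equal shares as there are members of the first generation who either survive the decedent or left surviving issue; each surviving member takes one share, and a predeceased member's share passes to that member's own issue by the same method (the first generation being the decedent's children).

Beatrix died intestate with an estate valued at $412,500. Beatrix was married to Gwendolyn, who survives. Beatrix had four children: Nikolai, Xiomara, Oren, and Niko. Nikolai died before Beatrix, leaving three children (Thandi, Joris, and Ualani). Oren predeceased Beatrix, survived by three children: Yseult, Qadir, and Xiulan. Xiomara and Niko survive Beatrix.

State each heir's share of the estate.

Gwendolyn: $82,500; Thandi: $27,500; Joris: $27,500; Ualani: $27,500; Xiomara: $82,500; Yseult: $27,500; Qadir: $27,500; Xiulan: $27,500; Niko: $82,500

The spouse counts as an additional share at the children's level, so there are 5 primary shares of $82,500. Gwendolyn takes one such share ($82,500).
The children's combined portion ($330,000) is divided into 4 shares of $82,500: Xiomara and Niko each take $82,500; Nikolai's $82,500 share passes to Nikolai's issue; Oren's $82,500 share passes to Oren's issue.
Nikolai's share ($82,500) is divided into 3 shares of $27,500: Thandi, Joris, and Ualani each take $27,500.
Oren's share ($82,500) is divided into 3 shares of $27,500: Yseult, Qadir, and Xiulan each take $27,500.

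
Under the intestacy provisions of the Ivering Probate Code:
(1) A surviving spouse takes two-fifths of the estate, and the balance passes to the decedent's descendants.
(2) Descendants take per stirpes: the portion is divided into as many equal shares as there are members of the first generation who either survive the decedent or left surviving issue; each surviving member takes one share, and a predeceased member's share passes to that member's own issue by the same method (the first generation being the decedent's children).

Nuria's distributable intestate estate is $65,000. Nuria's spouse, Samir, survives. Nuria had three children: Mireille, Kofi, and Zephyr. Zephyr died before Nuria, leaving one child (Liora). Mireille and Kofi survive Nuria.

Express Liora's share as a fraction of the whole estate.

Samir takes two-fifths of $65,000 = $26,000. The remaining $39,000 passes to the descendants.
The descendants' portion ($39,000) is divided into 3 shares of $13,000: Mireille and Kofi each take $13,000; Zephyr's $13,000 share passes to Zephyr's issue.
Zephyr's share ($13,000) passes entirely to Liora.

Liora receives 1/5 of the estate.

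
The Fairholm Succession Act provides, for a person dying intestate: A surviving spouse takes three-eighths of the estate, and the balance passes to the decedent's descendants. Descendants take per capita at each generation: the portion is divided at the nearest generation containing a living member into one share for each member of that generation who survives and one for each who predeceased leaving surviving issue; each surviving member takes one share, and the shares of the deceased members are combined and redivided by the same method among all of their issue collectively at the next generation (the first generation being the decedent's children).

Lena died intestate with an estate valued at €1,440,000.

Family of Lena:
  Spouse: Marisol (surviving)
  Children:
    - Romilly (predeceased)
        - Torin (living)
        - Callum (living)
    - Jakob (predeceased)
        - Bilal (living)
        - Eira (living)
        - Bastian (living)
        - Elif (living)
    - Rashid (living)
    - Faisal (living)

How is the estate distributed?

Marisol: €540,000; Torin: €75,000; Callum: €75,000; Bilal: €75,000; Eira: €75,000; Bastian: €75,000; Elif: €75,000; Rashid: €225,000; Faisal: €225,000

Marisol takes three-eighths of €1,440,000 = €540,000. The remaining €900,000 passes to the descendants.
The descendants' portion (€900,000) is divided at the children's generation into 4 shares of €225,000. Rashid and Faisal each take €225,000. The 2 shares of the deceased (Romilly and Jakob) are combined into a pool of €450,000.
That pool (€450,000) is divided at the grandchildren's generation equally among Torin, Callum, Bilal, Eira, Bastian, and Elif: €75,000 each.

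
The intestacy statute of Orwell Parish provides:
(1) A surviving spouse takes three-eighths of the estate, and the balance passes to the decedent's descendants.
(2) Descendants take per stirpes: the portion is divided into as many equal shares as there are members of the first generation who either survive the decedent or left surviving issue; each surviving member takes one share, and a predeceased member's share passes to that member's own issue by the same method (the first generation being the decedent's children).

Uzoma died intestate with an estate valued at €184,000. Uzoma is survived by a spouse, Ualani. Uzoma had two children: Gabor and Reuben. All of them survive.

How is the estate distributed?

Ualani: €69,000; Gabor: €57,500; Reuben: €57,500

Ualani takes three-eighths of €184,000 = €69,000. The remaining €115,000 passes to the descendants.
The descendants' portion (€115,000) is divided into 2 shares of €57,500: Gabor and Reuben each take €57,500.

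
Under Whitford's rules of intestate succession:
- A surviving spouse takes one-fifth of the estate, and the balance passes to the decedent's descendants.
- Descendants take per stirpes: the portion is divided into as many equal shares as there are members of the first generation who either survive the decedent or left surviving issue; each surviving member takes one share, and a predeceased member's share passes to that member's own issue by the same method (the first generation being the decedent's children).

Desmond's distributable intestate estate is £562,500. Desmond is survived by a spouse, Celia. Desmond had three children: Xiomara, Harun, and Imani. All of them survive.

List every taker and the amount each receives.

Celia takes one-fifth of £562,500 = £112,500. The remaining £450,000 passes to the descendants.
The descendants' portion (£450,000) is divided into 3 shares of £150,000: Xiomara, Harun, and Imani each take £150,000.

Celia: £112,500; Xiomara: £150,000; Harun: £150,000; Imani: £150,000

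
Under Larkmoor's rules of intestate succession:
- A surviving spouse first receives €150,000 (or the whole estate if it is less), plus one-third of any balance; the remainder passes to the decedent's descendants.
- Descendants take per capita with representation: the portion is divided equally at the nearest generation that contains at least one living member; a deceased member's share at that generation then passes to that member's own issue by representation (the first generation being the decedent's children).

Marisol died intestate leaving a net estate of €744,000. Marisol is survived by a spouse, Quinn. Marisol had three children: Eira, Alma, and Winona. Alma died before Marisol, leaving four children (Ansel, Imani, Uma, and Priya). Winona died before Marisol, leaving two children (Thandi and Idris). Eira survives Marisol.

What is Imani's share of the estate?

Quinn first takes €150,000, leaving a balance of €594,000. Quinn then takes one-third of the balance (€198,000), for a total of €348,000. The remaining €396,000 passes to the descendants.
The descendants' portion (€396,000) is divided into 3 shares of €132,000: Eira takes €132,000; Alma's €132,000 share passes to Alma's issue; Winona's €132,000 share passes to Winona's issue.
Alma's share (€132,000) is divided into 4 shares of €33,000: Ansel, Imani, Uma, and Priya each take €33,000.
Winona's share (€132,000) is divided into 2 shares of €66,000: Thandi and Idris each take €66,000.

Imani receives €33,000.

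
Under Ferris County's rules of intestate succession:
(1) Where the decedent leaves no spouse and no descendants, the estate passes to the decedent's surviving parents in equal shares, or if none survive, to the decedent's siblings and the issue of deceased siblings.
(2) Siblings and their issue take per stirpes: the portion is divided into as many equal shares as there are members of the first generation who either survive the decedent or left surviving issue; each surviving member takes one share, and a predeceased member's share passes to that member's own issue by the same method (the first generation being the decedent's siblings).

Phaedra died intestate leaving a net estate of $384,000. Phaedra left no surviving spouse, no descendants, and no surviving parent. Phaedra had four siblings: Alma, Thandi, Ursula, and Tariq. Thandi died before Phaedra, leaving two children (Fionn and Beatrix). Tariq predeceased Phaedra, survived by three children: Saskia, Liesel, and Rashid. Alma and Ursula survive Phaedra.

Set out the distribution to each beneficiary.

The entire $384,000 passes to the siblings and their issue.
That amount ($384,000) is divided into 4 shares of $96,000: Alma and Ursula each take $96,000; Thandi's $96,000 share passes to Thandi's issue; Tariq's $96,000 share passes to Tariq's issue.
Thandi's share ($96,000) is divided into 2 shares of $48,000: Fionn and Beatrix each take $48,000.
Tariq's share ($96,000) is divided into 3 shares of $32,000: Saskia, Liesel, and Rashid each take $32,000.

Alma: $96,000; Fionn: $48,000; Beatrix: $48,000; Ursula: $96,000; Saskia: $32,000; Liesel: $32,000; Rashid: $32,000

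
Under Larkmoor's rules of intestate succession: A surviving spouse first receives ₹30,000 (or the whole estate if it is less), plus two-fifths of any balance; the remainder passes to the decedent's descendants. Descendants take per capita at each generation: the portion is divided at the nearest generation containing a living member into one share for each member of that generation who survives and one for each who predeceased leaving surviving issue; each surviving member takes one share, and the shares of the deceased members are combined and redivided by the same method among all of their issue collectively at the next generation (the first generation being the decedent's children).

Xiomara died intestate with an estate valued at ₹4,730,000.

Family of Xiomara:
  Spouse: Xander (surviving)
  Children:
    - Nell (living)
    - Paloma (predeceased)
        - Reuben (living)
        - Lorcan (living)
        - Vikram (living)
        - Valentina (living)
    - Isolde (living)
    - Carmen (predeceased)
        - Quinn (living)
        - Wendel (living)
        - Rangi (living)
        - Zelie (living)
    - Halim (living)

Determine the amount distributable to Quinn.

Xander first takes ₹30,000, leaving a balance of ₹4,700,000. Xander then takes two-fifths of the balance (₹1,880,000), for a total of ₹1,910,000. The remaining ₹2,820,000 passes to the descendants.
The descendants' portion (₹2,820,000) is divided at the children's generation into 5 shares of ₹564,000. Nell, Isolde, and Halim each take ₹564,000. The 2 shares of the deceased (Paloma and Carmen) are combined into a pool of ₹1,128,000.
That pool (₹1,128,000) is divided at the grandchildren's generation equally among Reuben, Lorcan, Vikram, Valentina, Quinn, Wendel, Rangi, and Zelie: ₹141,000 each.

Quinn receives ₹141,000.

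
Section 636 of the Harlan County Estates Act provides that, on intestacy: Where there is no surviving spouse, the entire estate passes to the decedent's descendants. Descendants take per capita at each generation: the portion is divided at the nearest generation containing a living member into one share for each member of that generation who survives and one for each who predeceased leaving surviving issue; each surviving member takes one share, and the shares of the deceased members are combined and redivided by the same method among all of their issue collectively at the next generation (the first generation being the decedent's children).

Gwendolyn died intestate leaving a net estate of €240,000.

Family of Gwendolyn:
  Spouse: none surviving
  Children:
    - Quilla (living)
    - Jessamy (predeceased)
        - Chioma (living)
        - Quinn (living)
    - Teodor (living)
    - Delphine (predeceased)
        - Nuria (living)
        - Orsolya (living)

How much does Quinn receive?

Quinn receives €30,000.

The entire €240,000 passes to the descendants.
That amount (€240,000) is divided at the children's generation into 4 shares of €60,000. Quilla and Teodor each take €60,000. The 2 shares of the deceased (Jessamy and Delphine) are combined into a pool of €120,000.
That pool (€120,000) is divided at the grandchildren's generation equally among Chioma, Quinn, Nuria, and Orsolya: €30,000 each.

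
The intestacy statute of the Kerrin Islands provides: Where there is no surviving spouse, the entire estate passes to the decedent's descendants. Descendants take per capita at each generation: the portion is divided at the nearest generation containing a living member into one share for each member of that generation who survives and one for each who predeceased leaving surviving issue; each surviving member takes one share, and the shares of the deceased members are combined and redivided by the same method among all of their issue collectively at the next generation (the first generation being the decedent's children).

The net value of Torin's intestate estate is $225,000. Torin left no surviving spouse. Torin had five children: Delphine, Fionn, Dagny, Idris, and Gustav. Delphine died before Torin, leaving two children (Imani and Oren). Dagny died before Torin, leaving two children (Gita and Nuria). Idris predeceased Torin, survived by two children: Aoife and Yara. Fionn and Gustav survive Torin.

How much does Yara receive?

Yara receives $22,500.

The entire $225,000 passes to the descendants.
That amount ($225,000) is divided at the children's generation into 5 shares of $45,000. Fionn and Gustav each take $45,000. The 3 shares of the deceased (Delphine, Dagny, and Idris) are combined into a pool of $135,000.
That pool ($135,000) is divided at the grandchildren's generation equally among Imani, Oren, Gita, Nuria, Aoife, and Yara: $22,500 each.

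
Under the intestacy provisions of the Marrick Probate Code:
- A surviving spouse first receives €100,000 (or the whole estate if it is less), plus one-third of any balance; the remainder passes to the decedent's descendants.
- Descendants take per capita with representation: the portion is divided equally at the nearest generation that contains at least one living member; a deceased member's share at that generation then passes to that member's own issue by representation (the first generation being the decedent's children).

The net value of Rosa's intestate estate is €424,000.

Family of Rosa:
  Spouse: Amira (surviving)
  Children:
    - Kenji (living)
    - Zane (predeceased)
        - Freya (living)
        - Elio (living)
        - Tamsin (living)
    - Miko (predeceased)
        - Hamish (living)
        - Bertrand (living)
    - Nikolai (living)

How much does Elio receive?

Amira first takes €100,000, leaving a balance of €324,000. Amira then takes one-third of the balance (€108,000), for a total of €208,000. The remaining €216,000 passes to the descendants.
The descendants' portion (€216,000) is divided into 4 shares of €54,000: Kenji and Nikolai each take €54,000; Zane's €54,000 share passes to Zane's issue; Miko's €54,000 share passes to Miko's issue.
Zane's share (€54,000) is divided into 3 shares of €18,000: Freya, Elio, and Tamsin each take €18,000.
Miko's share (€54,000) is divided into 2 shares of €27,000: Hamish and Bertrand each take €27,000.

Elio receives €18,000.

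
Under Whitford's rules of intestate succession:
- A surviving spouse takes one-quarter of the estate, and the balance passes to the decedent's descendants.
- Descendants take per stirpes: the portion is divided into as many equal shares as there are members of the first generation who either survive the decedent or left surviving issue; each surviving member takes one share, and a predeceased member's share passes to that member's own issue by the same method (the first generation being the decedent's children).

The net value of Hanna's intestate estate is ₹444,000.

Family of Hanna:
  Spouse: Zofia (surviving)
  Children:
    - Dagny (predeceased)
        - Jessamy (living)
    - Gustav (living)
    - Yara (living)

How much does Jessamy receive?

Zofia takes one-quarter of ₹444,000 = ₹111,000. The remaining ₹333,000 passes to the descendants.
The descendants' portion (₹333,000) is divided into 3 shares of ₹111,000: Gustav and Yara each take ₹111,000; Dagny's ₹111,000 share passes to Dagny's issue.
Dagny's share (₹111,000) passes entirely to Jessamy.

Jessamy receives ₹111,000.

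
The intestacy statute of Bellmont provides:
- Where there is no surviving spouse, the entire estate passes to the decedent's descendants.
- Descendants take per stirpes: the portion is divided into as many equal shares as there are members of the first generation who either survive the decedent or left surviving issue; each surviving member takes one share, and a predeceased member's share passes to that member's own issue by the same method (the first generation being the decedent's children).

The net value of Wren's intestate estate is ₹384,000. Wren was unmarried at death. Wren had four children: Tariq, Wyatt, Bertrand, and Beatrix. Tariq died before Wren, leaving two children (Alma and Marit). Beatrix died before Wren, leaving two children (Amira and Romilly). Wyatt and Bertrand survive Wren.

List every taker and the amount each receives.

Alma: ₹48,000; Marit: ₹48,000; Wyatt: ₹96,000; Bertrand: ₹96,000; Amira: ₹48,000; Romilly: ₹48,000

The entire ₹384,000 passes to the descendants.
That amount (₹384,000) is divided into 4 shares of ₹96,000: Wyatt and Bertrand each take ₹96,000; Tariq's ₹96,000 share passes to Tariq's issue; Beatrix's ₹96,000 share passes to Beatrix's issue.
Tariq's share (₹96,000) is divided into 2 shares of ₹48,000: Alma and Marit each take ₹48,000.
Beatrix's share (₹96,000) is divided into 2 shares of ₹48,000: Amira and Romilly each take ₹48,000.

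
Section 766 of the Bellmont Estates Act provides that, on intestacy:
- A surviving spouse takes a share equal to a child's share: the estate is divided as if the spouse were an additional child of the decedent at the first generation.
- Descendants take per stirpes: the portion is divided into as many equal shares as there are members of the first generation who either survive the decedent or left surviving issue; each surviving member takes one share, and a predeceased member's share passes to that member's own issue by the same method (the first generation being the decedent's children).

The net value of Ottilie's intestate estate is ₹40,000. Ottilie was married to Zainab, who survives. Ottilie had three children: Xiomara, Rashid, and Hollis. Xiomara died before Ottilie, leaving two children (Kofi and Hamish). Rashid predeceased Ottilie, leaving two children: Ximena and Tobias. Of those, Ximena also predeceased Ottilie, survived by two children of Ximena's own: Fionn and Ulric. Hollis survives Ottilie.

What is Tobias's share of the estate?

Tobias receives ₹5,000.

The spouse counts as an additional share at the children's level, so there are 4 primary shares of ₹10,000. Zainab takes one such share (₹10,000).
The children's combined portion (₹30,000) is divided into 3 shares of ₹10,000: Hollis takes ₹10,000; Xiomara's ₹10,000 share passes to Xiomara's issue; Rashid's ₹10,000 share passes to Rashid's issue.
Xiomara's share (₹10,000) is divided into 2 shares of ₹5,000: Kofi and Hamish each take ₹5,000.
Rashid's share (₹10,000) is divided into 2 shares of ₹5,000: Tobias takes ₹5,000; Ximena's ₹5,000 share passes to Ximena's issue.
Ximena's share (₹5,000) is divided into 2 shares of ₹2,500: Fionn and Ulric each take ₹2,500.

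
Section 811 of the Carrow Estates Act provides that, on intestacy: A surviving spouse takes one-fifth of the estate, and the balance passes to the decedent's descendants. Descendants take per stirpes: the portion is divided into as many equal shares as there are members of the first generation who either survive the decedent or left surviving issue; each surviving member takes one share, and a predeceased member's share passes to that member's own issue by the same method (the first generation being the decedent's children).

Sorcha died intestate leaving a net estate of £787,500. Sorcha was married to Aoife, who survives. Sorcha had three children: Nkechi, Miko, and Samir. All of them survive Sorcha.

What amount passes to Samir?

Samir receives £210,000.

Aoife takes one-fifth of £787,500 = £157,500. The remaining £630,000 passes to the descendants.
The descendants' portion (£630,000) is divided into 3 shares of £210,000: Nkechi, Miko, and Samir each take £210,000.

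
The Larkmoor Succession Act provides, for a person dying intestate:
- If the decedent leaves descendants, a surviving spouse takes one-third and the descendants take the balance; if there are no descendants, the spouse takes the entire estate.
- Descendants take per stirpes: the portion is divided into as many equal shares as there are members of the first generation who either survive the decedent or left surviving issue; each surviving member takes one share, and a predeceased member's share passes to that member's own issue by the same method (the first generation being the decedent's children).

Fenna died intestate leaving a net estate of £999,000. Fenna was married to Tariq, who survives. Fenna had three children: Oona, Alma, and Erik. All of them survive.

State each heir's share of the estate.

Tariq: £333,000; Oona: £222,000; Alma: £222,000; Erik: £222,000

Tariq takes one-third of £999,000 = £333,000. The remaining £666,000 passes to the descendants.
The descendants' portion (£666,000) is divided into 3 shares of £222,000: Oona, Alma, and Erik each take £222,000.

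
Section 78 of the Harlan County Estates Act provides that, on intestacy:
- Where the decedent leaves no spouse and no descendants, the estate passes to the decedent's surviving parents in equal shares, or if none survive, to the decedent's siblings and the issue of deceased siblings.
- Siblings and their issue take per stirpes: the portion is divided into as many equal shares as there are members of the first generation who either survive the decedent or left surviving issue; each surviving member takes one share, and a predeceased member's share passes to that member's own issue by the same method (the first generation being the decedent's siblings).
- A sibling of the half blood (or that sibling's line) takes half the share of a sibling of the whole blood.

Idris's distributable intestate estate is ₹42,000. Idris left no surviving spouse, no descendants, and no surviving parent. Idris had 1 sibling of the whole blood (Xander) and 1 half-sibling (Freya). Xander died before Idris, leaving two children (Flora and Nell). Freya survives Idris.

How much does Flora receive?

The entire ₹42,000 passes to the siblings and their issue.
Counting each half-blood sibling's line as half a unit, there are 3/2 units in ₹42,000, so one unit is ₹28,000. Whole-blood lines (Xander) take ₹28,000 each; half-blood lines (Freya) take ₹14,000 each.
Xander's share (₹28,000) is divided into 2 shares of ₹14,000: Flora and Nell each take ₹14,000.

Flora receives ₹14,000.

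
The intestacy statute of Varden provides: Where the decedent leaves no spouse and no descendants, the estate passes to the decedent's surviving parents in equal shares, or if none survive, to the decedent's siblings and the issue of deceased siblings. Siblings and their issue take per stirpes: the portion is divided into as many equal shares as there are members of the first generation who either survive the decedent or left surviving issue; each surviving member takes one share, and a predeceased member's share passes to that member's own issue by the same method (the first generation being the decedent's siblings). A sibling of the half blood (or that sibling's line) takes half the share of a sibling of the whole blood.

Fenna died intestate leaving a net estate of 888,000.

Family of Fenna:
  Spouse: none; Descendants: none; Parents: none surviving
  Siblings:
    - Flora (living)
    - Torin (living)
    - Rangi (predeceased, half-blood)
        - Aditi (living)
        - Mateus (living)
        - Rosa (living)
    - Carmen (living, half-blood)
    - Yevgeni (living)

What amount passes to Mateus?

Mateus receives 37,000.

The entire 888,000 passes to the siblings and their issue.
Counting each half-blood sibling's line as half a unit, there are 4 units in 888,000, so one unit is 222,000. Whole-blood lines (Flora, Torin, and Yevgeni) take 222,000 each; half-blood lines (Rangi and Carmen) take 111,000 each.
Rangi's share (111,000) is divided into 3 shares of 37,000: Aditi, Mateus, and Rosa each take 37,000.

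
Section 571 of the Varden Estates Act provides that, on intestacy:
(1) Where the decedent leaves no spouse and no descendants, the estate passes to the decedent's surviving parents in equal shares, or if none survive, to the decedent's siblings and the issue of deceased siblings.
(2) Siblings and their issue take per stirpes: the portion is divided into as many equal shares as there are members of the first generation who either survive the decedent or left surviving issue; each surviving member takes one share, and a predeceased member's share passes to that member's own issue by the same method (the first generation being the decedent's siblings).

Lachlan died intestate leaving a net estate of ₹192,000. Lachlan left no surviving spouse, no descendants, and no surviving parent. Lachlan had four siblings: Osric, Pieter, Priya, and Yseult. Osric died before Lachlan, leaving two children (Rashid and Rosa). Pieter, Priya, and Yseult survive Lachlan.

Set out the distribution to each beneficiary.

The entire ₹192,000 passes to the siblings and their issue.
That amount (₹192,000) is divided into 4 shares of ₹48,000: Pieter, Priya, and Yseult each take ₹48,000; Osric's ₹48,000 share passes to Osric's issue.
Osric's share (₹48,000) is divided into 2 shares of ₹24,000: Rashid and Rosa each take ₹24,000.

Rashid: ₹24,000; Rosa: ₹24,000; Pieter: ₹48,000; Priya: ₹48,000; Yseult: ₹48,000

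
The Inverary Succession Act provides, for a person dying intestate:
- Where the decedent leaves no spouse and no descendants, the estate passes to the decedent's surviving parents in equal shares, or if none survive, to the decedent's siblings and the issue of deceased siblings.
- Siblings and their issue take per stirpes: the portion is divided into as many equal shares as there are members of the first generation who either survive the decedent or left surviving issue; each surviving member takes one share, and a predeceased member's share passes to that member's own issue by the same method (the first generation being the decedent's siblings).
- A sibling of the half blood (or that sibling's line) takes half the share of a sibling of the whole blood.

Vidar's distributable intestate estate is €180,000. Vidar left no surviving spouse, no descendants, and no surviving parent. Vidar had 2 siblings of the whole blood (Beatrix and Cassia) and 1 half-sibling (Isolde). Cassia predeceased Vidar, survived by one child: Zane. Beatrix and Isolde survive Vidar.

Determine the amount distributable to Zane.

The entire €180,000 passes to the siblings and their issue.
Counting each half-blood sibling's line as half a unit, there are 5/2 units in €180,000, so one unit is €72,000. Whole-blood lines (Beatrix and Cassia) take €72,000 each; half-blood lines (Isolde) take €36,000 each.
Cassia's share (€72,000) passes entirely to Zane.

Zane receives €72,000.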